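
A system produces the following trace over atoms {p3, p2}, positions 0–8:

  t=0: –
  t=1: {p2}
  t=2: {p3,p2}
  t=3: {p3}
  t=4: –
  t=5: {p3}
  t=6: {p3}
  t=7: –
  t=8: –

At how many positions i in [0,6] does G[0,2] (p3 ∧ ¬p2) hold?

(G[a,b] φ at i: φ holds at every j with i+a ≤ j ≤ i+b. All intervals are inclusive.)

Evaluate at each i in [0,6]:
  i=0: ✗ (fails at j=0)
  i=1: ✗ (fails at j=1)
  i=2: ✗ (fails at j=2)
  i=3: ✗ (fails at j=4)
  i=4: ✗ (fails at j=4)
  i=5: ✗ (fails at j=7)
  i=6: ✗ (fails at j=7)
Positions where it holds: {} → 0.

0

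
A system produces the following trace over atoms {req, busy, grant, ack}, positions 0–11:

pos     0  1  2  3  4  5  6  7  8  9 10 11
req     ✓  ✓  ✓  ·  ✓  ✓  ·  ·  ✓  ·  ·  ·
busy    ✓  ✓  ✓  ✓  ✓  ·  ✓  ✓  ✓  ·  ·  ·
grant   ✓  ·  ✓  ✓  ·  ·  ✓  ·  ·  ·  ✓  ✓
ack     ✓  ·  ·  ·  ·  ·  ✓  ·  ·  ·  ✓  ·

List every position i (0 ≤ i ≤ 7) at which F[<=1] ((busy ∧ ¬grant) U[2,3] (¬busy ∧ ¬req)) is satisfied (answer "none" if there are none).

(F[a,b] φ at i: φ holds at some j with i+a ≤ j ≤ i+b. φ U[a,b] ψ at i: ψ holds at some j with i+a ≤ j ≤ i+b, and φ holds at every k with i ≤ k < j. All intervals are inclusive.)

Evaluate at each i in [0,7]:
  i=0: ✗ (none in [0,1])
  i=1: ✗ (none in [1,2])
  i=2: ✗ (none in [2,3])
  i=3: ✗ (none in [3,4])
  i=4: ✗ (none in [4,5])
  i=5: ✗ (none in [5,6])
  i=6: ✓ (witness j=7)
  i=7: ✓ (witness j=7)

6, 7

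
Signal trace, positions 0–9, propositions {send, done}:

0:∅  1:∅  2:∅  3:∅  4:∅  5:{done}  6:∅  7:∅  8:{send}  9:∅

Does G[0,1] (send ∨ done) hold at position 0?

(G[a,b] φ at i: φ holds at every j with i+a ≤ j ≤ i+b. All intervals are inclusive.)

False

Check (send ∨ done) at every j in [0,1]:
  j=0: false
  j=1: false
Fails at j=0 → formula fails.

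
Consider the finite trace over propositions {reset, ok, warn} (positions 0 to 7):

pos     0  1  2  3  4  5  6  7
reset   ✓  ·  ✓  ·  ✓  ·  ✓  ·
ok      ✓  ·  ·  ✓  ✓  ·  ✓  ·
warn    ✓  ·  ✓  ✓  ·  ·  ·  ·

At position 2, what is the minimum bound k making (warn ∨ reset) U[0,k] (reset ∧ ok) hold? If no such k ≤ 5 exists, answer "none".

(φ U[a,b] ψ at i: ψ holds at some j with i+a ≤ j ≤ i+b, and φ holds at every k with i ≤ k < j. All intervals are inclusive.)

Need earliest j ≥ 2 with (reset ∧ ok), and (warn ∨ reset) at every k in [2,j-1].
  j=2: rhs fails.
  j=3: rhs fails.
  j=4: rhs holds; lhs holds on [2,3]. k = 2.

2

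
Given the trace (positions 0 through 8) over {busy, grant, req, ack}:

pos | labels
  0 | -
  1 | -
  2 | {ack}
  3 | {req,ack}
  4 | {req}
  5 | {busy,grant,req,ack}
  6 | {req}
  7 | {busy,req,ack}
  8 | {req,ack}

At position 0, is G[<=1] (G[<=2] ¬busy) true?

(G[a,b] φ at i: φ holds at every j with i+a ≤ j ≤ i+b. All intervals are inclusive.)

Holds

Check G[<=2] ¬busy at every j in [0,1]:
  j=0: holds on [0,2]
  j=1: holds on [1,3]
All positions satisfy it → formula holds.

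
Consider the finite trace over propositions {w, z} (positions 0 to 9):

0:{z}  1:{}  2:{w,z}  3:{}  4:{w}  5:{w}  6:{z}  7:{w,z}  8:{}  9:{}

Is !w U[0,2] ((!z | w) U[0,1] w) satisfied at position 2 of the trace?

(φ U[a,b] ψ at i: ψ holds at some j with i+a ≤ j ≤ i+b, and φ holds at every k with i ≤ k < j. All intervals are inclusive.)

Need some j in [2,4] with ((!z | w) U[0,1] w), and !w at every k in [2,j-1].
  j=2: ((!z | w) U[0,1] w) holds; no prefix to check → satisfied.

Yes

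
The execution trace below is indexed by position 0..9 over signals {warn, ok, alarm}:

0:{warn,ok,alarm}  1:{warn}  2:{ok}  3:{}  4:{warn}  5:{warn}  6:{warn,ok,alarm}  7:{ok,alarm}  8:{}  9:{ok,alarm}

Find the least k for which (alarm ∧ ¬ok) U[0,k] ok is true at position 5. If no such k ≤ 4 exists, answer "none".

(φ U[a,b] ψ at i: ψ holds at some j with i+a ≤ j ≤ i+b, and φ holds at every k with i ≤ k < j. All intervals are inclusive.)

none

Need earliest j ≥ 5 with ok, and (alarm ∧ ¬ok) at every k in [5,j-1].
  j=5: rhs fails.
  j=6: rhs holds but lhs fails at k=5.
  j=7: rhs holds but lhs fails at k=5.
  j=8: rhs fails.
  j=9: rhs holds but lhs fails at k=5.
No witness within the range → none.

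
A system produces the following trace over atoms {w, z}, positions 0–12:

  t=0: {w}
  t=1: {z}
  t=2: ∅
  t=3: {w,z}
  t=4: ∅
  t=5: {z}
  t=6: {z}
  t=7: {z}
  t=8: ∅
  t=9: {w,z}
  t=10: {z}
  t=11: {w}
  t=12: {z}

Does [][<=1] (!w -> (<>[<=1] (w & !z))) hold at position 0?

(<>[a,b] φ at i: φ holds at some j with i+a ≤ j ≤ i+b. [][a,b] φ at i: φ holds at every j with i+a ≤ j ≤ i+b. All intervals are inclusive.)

Check (!w -> (<>[<=1] (w & !z))) at every j in [0,1]:
  j=0: antecedent false → ✓
  j=1: antecedent true; consequent fails (none in [1,2]) → ✗
Fails at j=1 → formula fails.

No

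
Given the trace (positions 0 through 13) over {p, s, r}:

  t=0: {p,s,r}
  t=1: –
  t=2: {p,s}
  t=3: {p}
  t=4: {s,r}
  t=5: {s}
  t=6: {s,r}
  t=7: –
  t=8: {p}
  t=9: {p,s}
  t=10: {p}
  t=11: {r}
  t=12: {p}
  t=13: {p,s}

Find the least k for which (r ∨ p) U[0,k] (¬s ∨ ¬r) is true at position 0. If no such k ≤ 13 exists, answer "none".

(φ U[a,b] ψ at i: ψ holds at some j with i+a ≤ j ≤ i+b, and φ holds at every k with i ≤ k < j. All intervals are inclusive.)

Need earliest j ≥ 0 with (¬s ∨ ¬r), and (r ∨ p) at every k in [0,j-1].
  j=0: rhs fails.
  j=1: rhs holds; lhs holds on [0,0]. k = 1.

1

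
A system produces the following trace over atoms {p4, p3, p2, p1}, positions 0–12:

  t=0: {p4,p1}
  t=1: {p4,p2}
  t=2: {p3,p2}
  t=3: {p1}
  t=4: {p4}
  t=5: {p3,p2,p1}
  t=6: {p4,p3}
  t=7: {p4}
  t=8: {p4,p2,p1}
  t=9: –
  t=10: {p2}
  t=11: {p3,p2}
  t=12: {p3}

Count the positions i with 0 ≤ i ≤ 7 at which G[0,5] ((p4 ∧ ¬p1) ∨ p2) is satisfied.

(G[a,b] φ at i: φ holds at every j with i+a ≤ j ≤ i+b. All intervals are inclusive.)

0

Evaluate at each i in [0,7]:
  i=0: ✗ (fails at j=0)
  i=1: ✗ (fails at j=3)
  i=2: ✗ (fails at j=3)
  i=3: ✗ (fails at j=3)
  i=4: ✗ (fails at j=9)
  i=5: ✗ (fails at j=9)
  i=6: ✗ (fails at j=9)
  i=7: ✗ (fails at j=9)
Positions where it holds: {} → 0.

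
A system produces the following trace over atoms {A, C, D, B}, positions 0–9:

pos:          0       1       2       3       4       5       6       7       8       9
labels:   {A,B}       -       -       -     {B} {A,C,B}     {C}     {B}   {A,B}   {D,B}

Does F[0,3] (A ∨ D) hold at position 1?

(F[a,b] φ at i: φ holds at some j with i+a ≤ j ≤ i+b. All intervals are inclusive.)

No

Check (A ∨ D) at each j in [1,4]:
  j=1: false
  j=2: false
  j=3: false
  j=4: false
No position in the window satisfies it → formula fails.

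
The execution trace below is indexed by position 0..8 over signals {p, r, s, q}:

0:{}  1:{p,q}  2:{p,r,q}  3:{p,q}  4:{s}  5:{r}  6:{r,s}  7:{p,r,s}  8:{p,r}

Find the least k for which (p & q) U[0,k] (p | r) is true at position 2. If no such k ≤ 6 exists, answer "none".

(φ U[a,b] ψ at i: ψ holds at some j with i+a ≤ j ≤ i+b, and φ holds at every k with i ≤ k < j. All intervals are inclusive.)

0

Need earliest j ≥ 2 with (p | r), and (p & q) at every k in [2,j-1].
  j=2: rhs holds (empty prefix). k = 0.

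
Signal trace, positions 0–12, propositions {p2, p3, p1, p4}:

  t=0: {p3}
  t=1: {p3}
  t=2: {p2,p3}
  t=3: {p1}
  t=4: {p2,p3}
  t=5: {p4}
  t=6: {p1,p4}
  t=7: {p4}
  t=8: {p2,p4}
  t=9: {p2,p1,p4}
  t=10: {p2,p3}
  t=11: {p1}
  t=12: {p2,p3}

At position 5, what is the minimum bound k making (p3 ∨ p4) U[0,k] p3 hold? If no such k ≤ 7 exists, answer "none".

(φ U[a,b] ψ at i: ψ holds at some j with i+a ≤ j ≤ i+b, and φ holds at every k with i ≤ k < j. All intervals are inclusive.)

5

Need earliest j ≥ 5 with p3, and (p3 ∨ p4) at every k in [5,j-1].
  j=5: rhs fails.
  j=6: rhs fails.
  j=7: rhs fails.
  j=8: rhs fails.
  j=9: rhs fails.
  j=10: rhs holds; lhs holds on [5,9]. k = 5.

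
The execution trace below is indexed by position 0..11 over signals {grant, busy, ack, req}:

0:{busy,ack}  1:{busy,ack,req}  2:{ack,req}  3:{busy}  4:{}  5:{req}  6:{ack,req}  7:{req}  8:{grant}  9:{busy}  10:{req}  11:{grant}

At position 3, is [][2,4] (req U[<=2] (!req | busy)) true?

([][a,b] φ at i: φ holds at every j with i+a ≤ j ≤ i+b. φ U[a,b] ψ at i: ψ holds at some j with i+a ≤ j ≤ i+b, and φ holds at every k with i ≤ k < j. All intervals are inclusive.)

Does not hold

Check (req U[<=2] (!req | busy)) at every j in [5,7]:
  j=5: fails
  j=6: holds
  j=7: holds
Fails at j=5 → formula fails.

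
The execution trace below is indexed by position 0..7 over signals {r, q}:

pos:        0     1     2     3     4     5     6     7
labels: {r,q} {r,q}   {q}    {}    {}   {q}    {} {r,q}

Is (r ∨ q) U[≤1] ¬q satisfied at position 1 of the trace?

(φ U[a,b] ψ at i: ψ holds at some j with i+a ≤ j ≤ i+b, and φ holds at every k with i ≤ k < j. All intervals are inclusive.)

Need some j in [1,2] with ¬q, and (r ∨ q) at every k in [1,j-1].
  j=1: ¬q false.
  j=2: ¬q false.
No j in the window works → until fails.

False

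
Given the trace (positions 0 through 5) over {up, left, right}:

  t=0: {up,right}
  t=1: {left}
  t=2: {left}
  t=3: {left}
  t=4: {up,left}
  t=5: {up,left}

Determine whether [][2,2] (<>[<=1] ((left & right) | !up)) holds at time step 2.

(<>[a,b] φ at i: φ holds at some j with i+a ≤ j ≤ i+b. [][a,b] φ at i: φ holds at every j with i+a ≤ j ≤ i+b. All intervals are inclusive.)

Check <>[<=1] ((left & right) | !up) at every j in [4,4]:
  j=4: fails (none in [4,5])
Fails at j=4 → formula fails.

False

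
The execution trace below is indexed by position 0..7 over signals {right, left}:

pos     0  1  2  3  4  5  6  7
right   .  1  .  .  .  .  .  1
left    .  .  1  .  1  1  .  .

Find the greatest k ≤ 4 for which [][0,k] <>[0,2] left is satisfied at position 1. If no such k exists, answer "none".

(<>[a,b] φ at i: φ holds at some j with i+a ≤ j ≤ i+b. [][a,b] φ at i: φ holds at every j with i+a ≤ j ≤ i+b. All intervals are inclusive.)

<>[0,2] left must hold from j=1 onward; find where it first fails.
  j=1: holds
  j=2: holds
  j=3: holds
  j=4: holds
  j=5: holds
Holds through j=5; largest k = 4.

4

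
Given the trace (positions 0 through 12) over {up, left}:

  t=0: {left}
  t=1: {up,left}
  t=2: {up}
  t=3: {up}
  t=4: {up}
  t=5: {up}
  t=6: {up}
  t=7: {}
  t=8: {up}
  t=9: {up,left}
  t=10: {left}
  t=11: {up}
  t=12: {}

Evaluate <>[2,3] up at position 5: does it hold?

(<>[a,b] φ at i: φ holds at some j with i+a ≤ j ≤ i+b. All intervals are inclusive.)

Check up at each j in [7,8]:
  j=7: false
  j=8: true
Found at j=8 → formula holds.

Holds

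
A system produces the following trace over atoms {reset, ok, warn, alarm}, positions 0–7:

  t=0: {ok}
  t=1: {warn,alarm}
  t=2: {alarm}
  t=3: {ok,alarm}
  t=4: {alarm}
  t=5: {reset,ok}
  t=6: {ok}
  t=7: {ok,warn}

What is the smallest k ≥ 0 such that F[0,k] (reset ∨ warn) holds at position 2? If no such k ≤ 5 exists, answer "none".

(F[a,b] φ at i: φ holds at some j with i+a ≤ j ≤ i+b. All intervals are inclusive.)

Scan j = 2,3,… for (reset ∨ warn):
  j=2: fails
  j=3: fails
  j=4: fails
  j=5: holds
First hit at j=5, so smallest k = 5-2 = 3.

3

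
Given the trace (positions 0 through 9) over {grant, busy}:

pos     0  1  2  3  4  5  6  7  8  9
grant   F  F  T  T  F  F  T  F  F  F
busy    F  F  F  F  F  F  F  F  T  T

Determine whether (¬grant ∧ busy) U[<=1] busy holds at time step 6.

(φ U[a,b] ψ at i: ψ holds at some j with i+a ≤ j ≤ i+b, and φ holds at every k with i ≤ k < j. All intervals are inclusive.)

Does not hold

Need some j in [6,7] with busy, and (¬grant ∧ busy) at every k in [6,j-1].
  j=6: busy false.
  j=7: busy false.
No j in the window works → until fails.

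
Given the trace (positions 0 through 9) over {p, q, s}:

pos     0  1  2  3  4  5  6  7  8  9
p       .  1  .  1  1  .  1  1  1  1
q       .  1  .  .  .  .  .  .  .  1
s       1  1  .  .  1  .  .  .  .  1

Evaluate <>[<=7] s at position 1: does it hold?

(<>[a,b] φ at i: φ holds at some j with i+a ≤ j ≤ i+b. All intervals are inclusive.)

Holds

Check s at each j in [1,8]:
  j=1: true
  j=2: false
  j=3: false
  j=4: true
  j=5: false
  j=6: false
  j=7: false
  j=8: false
Found at j=1 → formula holds.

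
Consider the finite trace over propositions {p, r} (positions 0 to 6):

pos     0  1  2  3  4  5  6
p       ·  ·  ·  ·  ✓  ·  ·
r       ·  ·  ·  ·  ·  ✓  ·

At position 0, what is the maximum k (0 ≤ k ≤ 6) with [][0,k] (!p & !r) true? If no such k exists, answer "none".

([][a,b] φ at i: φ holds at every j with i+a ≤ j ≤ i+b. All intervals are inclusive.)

3

(!p & !r) must hold from j=0 onward; find where it first fails.
  j=0: holds
  j=1: holds
  j=2: holds
  j=3: holds
  j=4: fails
Holds on [0,3], so largest k = 3.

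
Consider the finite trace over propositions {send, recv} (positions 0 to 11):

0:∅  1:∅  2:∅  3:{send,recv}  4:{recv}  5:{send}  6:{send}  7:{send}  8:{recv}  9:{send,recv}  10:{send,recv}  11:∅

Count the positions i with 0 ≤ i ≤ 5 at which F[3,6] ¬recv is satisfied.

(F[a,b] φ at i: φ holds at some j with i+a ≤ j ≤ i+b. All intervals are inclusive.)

Evaluate at each i in [0,5]:
  i=0: ✓ (witness j=5)
  i=1: ✓ (witness j=5)
  i=2: ✓ (witness j=5)
  i=3: ✓ (witness j=6)
  i=4: ✓ (witness j=7)
  i=5: ✓ (witness j=11)
Positions where it holds: {0, 1, 2, 3, 4, 5} → 6.

6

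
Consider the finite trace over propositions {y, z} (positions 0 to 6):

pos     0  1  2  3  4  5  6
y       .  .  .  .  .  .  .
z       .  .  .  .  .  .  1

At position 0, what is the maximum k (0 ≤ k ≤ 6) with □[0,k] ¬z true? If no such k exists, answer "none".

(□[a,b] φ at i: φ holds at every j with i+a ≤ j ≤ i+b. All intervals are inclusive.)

¬z must hold from j=0 onward; find where it first fails.
  j=0: holds
  j=1: holds
  j=2: holds
  j=3: holds
  j=4: holds
  j=5: holds
  j=6: fails
Holds on [0,5], so largest k = 5.

5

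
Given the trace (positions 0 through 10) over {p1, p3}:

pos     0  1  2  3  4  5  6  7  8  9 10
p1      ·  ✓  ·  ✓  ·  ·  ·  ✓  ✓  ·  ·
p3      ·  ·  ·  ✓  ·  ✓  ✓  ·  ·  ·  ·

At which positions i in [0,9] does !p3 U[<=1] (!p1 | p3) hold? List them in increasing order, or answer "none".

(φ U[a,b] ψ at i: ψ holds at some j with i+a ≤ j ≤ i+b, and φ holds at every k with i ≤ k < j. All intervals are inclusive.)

Evaluate at each i in [0,9]:
  i=0: ✓ (rhs at j=0)
  i=1: ✓ (rhs at j=2; lhs holds on [1,1])
  i=2: ✓ (rhs at j=2)
  i=3: ✓ (rhs at j=3)
  i=4: ✓ (rhs at j=4)
  i=5: ✓ (rhs at j=5)
  i=6: ✓ (rhs at j=6)
  i=7: ✗ (no rhs in [7,8])
  i=8: ✓ (rhs at j=9; lhs holds on [8,8])
  i=9: ✓ (rhs at j=9)

0, 1, 2, 3, 4, 5, 6, 8, 9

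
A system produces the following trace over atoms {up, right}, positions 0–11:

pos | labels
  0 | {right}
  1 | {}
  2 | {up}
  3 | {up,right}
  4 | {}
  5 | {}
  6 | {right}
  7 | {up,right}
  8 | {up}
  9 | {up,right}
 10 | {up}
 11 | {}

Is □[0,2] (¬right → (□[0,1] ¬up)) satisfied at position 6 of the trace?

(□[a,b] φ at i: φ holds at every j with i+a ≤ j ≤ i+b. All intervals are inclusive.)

Check (¬right → (□[0,1] ¬up)) at every j in [6,8]:
  j=6: antecedent false → ✓
  j=7: antecedent false → ✓
  j=8: antecedent true; consequent fails at 8 → ✗
Fails at j=8 → formula fails.

Does not hold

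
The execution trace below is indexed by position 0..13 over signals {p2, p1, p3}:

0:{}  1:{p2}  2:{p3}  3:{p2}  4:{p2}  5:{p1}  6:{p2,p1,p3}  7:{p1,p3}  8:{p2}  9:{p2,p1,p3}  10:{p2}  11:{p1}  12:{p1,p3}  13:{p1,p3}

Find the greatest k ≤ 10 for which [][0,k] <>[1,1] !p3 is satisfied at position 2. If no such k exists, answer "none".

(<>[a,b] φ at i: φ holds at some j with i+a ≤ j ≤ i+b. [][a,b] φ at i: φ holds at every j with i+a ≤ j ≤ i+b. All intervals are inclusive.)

2

<>[1,1] !p3 must hold from j=2 onward; find where it first fails.
  j=2: holds
  j=3: holds
  j=4: holds
  j=5: fails
Holds on [2,4], so largest k = 2.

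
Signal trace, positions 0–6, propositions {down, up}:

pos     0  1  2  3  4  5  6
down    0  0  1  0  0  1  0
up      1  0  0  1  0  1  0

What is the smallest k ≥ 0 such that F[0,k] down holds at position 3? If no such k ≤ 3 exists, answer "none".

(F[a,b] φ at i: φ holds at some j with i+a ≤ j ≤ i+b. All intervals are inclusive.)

2

Scan j = 3,4,… for down:
  j=3: fails
  j=4: fails
  j=5: holds
First hit at j=5, so smallest k = 5-3 = 2.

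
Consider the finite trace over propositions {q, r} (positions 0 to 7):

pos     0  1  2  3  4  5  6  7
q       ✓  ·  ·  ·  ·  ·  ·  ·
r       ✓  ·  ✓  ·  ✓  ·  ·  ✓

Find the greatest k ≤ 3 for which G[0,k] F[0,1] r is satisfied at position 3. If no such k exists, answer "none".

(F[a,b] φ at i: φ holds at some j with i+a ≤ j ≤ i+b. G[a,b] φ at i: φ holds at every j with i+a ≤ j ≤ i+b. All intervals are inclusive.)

F[0,1] r must hold from j=3 onward; find where it first fails.
  j=3: holds
  j=4: holds
  j=5: fails
Holds on [3,4], so largest k = 1.

1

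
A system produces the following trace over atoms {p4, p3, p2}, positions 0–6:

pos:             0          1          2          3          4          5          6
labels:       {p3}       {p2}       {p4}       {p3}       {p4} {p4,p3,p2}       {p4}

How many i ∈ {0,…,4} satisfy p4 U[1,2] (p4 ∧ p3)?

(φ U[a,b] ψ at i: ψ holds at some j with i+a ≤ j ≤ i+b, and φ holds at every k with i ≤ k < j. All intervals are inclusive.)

Evaluate at each i in [0,4]:
  i=0: ✗ (no rhs in [1,2])
  i=1: ✗ (no rhs in [2,3])
  i=2: ✗ (no rhs in [3,4])
  i=3: ✗ (lhs fails at k=3 before rhs at j=5)
  i=4: ✓ (rhs at j=5; lhs holds on [4,4])
Positions where it holds: {4} → 1.

1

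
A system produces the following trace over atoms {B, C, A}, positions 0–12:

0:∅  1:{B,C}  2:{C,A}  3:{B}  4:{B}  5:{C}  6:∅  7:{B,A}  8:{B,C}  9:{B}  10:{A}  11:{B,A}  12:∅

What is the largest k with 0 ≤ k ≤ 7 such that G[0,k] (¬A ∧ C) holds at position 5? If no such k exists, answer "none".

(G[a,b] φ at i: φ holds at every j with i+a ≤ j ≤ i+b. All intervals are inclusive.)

(¬A ∧ C) must hold from j=5 onward; find where it first fails.
  j=5: holds
  j=6: fails
Holds on [5,5], so largest k = 0.

0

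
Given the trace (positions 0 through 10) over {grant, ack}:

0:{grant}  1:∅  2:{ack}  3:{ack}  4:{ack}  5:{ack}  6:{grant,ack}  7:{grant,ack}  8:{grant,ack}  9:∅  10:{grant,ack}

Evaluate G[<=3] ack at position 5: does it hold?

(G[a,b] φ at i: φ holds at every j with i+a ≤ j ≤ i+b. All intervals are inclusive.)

True

Check ack at every j in [5,8]:
  j=5: true
  j=6: true
  j=7: true
  j=8: true
All positions satisfy it → formula holds.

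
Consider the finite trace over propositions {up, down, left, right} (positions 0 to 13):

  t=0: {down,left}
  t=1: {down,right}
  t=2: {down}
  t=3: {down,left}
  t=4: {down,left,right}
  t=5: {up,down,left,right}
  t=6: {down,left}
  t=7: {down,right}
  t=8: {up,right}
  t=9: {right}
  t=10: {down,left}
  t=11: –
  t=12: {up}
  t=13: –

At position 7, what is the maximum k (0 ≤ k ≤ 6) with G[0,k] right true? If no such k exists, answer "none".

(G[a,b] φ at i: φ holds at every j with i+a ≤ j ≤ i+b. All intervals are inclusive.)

right must hold from j=7 onward; find where it first fails.
  j=7: holds
  j=8: holds
  j=9: holds
  j=10: fails
Holds on [7,9], so largest k = 2.

2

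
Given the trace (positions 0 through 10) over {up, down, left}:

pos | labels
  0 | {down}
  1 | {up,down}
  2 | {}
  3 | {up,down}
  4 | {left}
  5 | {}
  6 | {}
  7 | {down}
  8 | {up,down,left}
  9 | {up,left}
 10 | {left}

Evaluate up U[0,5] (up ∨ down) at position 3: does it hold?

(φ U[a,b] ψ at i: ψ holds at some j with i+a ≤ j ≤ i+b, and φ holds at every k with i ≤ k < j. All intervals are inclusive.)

True

Need some j in [3,8] with (up ∨ down), and up at every k in [3,j-1].
  j=3: (up ∨ down) holds; no prefix to check → satisfied.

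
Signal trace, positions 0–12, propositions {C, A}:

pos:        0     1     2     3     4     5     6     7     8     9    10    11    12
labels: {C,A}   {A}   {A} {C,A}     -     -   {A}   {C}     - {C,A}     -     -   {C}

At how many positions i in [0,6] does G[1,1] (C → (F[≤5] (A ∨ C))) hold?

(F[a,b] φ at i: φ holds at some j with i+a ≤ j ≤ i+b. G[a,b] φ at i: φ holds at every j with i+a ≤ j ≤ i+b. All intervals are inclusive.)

7

Evaluate at each i in [0,6]:
  i=0: ✓ (all of [1,1])
  i=1: ✓ (all of [2,2])
  i=2: ✓ (all of [3,3])
  i=3: ✓ (all of [4,4])
  i=4: ✓ (all of [5,5])
  i=5: ✓ (all of [6,6])
  i=6: ✓ (all of [7,7])
Positions where it holds: {0, 1, 2, 3, 4, 5, 6} → 7.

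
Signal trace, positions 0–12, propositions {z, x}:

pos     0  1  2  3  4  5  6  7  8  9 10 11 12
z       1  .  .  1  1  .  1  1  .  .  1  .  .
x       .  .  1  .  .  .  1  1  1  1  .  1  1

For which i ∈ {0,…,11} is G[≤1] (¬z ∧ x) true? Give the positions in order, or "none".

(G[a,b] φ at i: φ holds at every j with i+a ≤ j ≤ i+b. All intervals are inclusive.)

8, 11

Evaluate at each i in [0,11]:
  i=0: ✗ (fails at j=0)
  i=1: ✗ (fails at j=1)
  i=2: ✗ (fails at j=3)
  i=3: ✗ (fails at j=3)
  i=4: ✗ (fails at j=4)
  i=5: ✗ (fails at j=5)
  i=6: ✗ (fails at j=6)
  i=7: ✗ (fails at j=7)
  i=8: ✓ (all of [8,9])
  i=9: ✗ (fails at j=10)
  i=10: ✗ (fails at j=10)
  i=11: ✓ (all of [11,12])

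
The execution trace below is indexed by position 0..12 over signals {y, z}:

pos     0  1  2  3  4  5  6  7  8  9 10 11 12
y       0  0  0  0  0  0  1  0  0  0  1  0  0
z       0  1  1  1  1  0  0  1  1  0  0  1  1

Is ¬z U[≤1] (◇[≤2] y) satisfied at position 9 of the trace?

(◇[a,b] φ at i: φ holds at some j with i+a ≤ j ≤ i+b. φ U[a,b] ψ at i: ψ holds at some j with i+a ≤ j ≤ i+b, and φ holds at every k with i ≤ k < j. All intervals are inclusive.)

Need some j in [9,10] with ◇[≤2] y, and ¬z at every k in [9,j-1].
  j=9: ◇[≤2] y holds; no prefix to check → satisfied.

True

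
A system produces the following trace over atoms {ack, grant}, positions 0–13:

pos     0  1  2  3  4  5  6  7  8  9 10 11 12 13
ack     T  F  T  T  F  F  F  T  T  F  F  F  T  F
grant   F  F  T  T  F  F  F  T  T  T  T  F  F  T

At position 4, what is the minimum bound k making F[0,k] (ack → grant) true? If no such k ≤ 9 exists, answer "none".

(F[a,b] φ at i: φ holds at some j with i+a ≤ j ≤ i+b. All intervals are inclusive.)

0

Scan j = 4,5,… for (ack → grant):
  j=4: holds
First hit at j=4, so smallest k = 4-4 = 0.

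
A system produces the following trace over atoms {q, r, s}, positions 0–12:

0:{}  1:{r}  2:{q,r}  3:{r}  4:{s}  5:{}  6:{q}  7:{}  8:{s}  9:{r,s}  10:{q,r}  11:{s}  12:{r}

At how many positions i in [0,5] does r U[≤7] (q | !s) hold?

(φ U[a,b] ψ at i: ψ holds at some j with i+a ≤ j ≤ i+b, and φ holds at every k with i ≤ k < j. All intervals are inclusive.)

Evaluate at each i in [0,5]:
  i=0: ✓ (rhs at j=0)
  i=1: ✓ (rhs at j=1)
  i=2: ✓ (rhs at j=2)
  i=3: ✓ (rhs at j=3)
  i=4: ✗ (lhs fails at k=4 before rhs at j=5)
  i=5: ✓ (rhs at j=5)
Positions where it holds: {0, 1, 2, 3, 5} → 5.

5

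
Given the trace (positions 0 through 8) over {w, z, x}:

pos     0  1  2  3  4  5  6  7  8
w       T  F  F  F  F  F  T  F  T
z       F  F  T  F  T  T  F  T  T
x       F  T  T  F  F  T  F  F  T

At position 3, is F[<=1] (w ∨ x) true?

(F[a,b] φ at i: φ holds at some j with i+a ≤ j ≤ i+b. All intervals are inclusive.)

Check (w ∨ x) at each j in [3,4]:
  j=3: false
  j=4: false
No position in the window satisfies it → formula fails.

False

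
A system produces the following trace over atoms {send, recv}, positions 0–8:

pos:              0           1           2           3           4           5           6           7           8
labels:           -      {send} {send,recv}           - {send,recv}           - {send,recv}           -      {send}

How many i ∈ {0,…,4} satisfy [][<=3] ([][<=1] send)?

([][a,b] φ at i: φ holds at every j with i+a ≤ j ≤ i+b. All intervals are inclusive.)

0

Evaluate at each i in [0,4]:
  i=0: ✗ (fails at j=0)
  i=1: ✗ (fails at j=2)
  i=2: ✗ (fails at j=2)
  i=3: ✗ (fails at j=3)
  i=4: ✗ (fails at j=4)
Positions where it holds: {} → 0.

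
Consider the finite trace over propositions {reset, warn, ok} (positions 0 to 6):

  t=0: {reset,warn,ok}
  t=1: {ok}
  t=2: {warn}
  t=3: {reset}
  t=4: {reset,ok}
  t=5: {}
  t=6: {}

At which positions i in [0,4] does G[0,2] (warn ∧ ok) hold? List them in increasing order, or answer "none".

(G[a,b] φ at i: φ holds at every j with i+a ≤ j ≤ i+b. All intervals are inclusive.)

Evaluate at each i in [0,4]:
  i=0: ✗ (fails at j=1)
  i=1: ✗ (fails at j=1)
  i=2: ✗ (fails at j=2)
  i=3: ✗ (fails at j=3)
  i=4: ✗ (fails at j=4)

none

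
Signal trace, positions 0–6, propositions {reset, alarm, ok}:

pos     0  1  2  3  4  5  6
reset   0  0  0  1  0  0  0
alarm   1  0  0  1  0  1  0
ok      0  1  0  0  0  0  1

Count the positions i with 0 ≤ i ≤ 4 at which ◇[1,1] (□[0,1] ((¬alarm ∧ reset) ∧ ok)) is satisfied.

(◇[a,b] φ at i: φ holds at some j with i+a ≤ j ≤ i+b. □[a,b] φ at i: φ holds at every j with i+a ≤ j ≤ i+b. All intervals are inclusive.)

Evaluate at each i in [0,4]:
  i=0: ✗ (none in [1,1])
  i=1: ✗ (none in [2,2])
  i=2: ✗ (none in [3,3])
  i=3: ✗ (none in [4,4])
  i=4: ✗ (none in [5,5])
Positions where it holds: {} → 0.

0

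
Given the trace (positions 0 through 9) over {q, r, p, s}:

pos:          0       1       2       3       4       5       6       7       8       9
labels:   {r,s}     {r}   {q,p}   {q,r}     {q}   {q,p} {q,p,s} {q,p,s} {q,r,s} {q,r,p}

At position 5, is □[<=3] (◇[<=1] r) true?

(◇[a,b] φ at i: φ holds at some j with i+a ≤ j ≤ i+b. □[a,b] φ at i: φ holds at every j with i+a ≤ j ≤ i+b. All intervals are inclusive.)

No

Check ◇[<=1] r at every j in [5,8]:
  j=5: fails (none in [5,6])
  j=6: fails (none in [6,7])
  j=7: holds (witness at 8)
  j=8: holds (witness at 8)
Fails at j=5 → formula fails.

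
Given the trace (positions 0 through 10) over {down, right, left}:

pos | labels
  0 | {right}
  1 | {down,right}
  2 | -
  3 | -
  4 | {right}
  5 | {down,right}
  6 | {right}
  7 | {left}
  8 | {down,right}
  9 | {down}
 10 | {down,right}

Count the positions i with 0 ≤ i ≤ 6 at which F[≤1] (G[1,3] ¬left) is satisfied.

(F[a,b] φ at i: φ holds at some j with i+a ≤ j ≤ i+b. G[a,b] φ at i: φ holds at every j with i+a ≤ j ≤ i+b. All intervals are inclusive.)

5

Evaluate at each i in [0,6]:
  i=0: ✓ (witness j=0)
  i=1: ✓ (witness j=1)
  i=2: ✓ (witness j=2)
  i=3: ✓ (witness j=3)
  i=4: ✗ (none in [4,5])
  i=5: ✗ (none in [5,6])
  i=6: ✓ (witness j=7)
Positions where it holds: {0, 1, 2, 3, 6} → 5.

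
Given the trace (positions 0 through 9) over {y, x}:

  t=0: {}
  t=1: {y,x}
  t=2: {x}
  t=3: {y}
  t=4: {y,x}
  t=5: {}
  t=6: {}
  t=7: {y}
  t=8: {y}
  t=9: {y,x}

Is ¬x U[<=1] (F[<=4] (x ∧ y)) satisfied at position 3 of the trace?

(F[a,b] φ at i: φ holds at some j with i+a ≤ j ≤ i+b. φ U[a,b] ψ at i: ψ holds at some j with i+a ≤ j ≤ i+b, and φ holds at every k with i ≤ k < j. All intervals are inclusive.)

Yes

Need some j in [3,4] with F[<=4] (x ∧ y), and ¬x at every k in [3,j-1].
  j=3: F[<=4] (x ∧ y) holds; no prefix to check → satisfied.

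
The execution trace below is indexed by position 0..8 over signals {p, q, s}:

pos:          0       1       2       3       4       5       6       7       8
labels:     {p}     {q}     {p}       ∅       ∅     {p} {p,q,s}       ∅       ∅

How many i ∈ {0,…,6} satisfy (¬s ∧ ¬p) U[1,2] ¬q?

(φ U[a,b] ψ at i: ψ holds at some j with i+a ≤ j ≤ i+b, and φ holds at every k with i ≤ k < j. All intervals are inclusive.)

3

Evaluate at each i in [0,6]:
  i=0: ✗ (lhs fails at k=0 before rhs at j=2)
  i=1: ✓ (rhs at j=2; lhs holds on [1,1])
  i=2: ✗ (lhs fails at k=2 before rhs at j=3)
  i=3: ✓ (rhs at j=4; lhs holds on [3,3])
  i=4: ✓ (rhs at j=5; lhs holds on [4,4])
  i=5: ✗ (lhs fails at k=5 before rhs at j=7)
  i=6: ✗ (lhs fails at k=6 before rhs at j=7)
Positions where it holds: {1, 3, 4} → 3.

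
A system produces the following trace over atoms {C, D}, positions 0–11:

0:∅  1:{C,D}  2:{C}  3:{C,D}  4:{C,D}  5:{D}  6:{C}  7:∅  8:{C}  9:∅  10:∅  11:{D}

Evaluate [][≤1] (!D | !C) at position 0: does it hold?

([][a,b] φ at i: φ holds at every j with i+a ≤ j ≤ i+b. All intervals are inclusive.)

Check (!D | !C) at every j in [0,1]:
  j=0: true
  j=1: false
Fails at j=1 → formula fails.

False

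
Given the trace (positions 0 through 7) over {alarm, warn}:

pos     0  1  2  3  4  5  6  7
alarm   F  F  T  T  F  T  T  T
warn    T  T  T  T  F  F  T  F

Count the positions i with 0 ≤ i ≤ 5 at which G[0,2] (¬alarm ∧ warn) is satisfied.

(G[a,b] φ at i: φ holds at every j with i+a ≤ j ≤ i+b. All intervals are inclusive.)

0

Evaluate at each i in [0,5]:
  i=0: ✗ (fails at j=2)
  i=1: ✗ (fails at j=2)
  i=2: ✗ (fails at j=2)
  i=3: ✗ (fails at j=3)
  i=4: ✗ (fails at j=4)
  i=5: ✗ (fails at j=5)
Positions where it holds: {} → 0.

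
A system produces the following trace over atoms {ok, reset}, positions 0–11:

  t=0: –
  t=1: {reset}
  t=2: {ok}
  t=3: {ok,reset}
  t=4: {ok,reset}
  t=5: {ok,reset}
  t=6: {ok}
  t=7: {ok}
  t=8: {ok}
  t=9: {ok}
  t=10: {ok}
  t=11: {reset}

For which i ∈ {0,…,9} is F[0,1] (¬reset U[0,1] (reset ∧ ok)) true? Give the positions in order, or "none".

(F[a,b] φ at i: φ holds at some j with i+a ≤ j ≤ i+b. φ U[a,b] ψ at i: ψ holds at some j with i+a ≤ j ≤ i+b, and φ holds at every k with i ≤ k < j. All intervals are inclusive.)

1, 2, 3, 4, 5

Evaluate at each i in [0,9]:
  i=0: ✗ (none in [0,1])
  i=1: ✓ (witness j=2)
  i=2: ✓ (witness j=2)
  i=3: ✓ (witness j=3)
  i=4: ✓ (witness j=4)
  i=5: ✓ (witness j=5)
  i=6: ✗ (none in [6,7])
  i=7: ✗ (none in [7,8])
  i=8: ✗ (none in [8,9])
  i=9: ✗ (none in [9,10])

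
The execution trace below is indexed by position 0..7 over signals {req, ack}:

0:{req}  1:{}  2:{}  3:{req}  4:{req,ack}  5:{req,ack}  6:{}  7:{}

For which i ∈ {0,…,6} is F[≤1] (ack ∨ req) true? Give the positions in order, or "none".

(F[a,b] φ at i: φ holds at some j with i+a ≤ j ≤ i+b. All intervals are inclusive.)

0, 2, 3, 4, 5

Evaluate at each i in [0,6]:
  i=0: ✓ (witness j=0)
  i=1: ✗ (none in [1,2])
  i=2: ✓ (witness j=3)
  i=3: ✓ (witness j=3)
  i=4: ✓ (witness j=4)
  i=5: ✓ (witness j=5)
  i=6: ✗ (none in [6,7])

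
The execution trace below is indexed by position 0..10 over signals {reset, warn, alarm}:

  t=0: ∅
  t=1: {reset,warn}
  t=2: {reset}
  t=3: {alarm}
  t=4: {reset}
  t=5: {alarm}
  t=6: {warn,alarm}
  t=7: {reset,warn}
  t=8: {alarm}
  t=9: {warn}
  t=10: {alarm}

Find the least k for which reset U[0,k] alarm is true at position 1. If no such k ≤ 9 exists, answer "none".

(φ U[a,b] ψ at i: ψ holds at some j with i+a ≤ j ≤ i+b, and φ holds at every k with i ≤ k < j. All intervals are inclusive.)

Need earliest j ≥ 1 with alarm, and reset at every k in [1,j-1].
  j=1: rhs fails.
  j=2: rhs fails.
  j=3: rhs holds; lhs holds on [1,2]. k = 2.

2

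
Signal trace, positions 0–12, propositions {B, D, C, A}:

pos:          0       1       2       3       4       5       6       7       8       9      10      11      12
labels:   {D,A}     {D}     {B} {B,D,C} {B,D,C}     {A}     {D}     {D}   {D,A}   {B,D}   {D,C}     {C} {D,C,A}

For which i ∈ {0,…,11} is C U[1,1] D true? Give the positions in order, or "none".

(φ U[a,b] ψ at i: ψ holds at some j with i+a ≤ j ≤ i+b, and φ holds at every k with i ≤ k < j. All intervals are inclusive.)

3, 11

Evaluate at each i in [0,11]:
  i=0: ✗ (lhs fails at k=0 before rhs at j=1)
  i=1: ✗ (no rhs in [2,2])
  i=2: ✗ (lhs fails at k=2 before rhs at j=3)
  i=3: ✓ (rhs at j=4; lhs holds on [3,3])
  i=4: ✗ (no rhs in [5,5])
  i=5: ✗ (lhs fails at k=5 before rhs at j=6)
  i=6: ✗ (lhs fails at k=6 before rhs at j=7)
  i=7: ✗ (lhs fails at k=7 before rhs at j=8)
  i=8: ✗ (lhs fails at k=8 before rhs at j=9)
  i=9: ✗ (lhs fails at k=9 before rhs at j=10)
  i=10: ✗ (no rhs in [11,11])
  i=11: ✓ (rhs at j=12; lhs holds on [11,11])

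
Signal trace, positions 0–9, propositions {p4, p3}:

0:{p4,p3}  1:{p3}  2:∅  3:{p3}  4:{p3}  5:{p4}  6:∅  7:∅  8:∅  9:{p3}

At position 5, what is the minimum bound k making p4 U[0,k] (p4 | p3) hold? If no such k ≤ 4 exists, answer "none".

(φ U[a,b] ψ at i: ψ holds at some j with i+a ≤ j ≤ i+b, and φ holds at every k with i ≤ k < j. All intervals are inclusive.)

0

Need earliest j ≥ 5 with (p4 | p3), and p4 at every k in [5,j-1].
  j=5: rhs holds (empty prefix). k = 0.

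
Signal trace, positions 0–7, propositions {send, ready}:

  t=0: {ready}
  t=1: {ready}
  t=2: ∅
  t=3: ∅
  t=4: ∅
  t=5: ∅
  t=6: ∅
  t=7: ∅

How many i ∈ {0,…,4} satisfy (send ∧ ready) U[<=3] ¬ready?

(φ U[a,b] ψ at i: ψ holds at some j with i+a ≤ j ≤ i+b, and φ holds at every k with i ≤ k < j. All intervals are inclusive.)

3

Evaluate at each i in [0,4]:
  i=0: ✗ (lhs fails at k=0 before rhs at j=2)
  i=1: ✗ (lhs fails at k=1 before rhs at j=2)
  i=2: ✓ (rhs at j=2)
  i=3: ✓ (rhs at j=3)
  i=4: ✓ (rhs at j=4)
Positions where it holds: {2, 3, 4} → 3.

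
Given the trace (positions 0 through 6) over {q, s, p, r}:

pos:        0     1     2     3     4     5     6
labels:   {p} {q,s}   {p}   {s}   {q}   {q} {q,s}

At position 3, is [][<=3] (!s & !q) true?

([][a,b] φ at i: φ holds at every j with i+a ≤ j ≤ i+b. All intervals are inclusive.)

Does not hold

Check (!s & !q) at every j in [3,6]:
  j=3: false
  j=4: false
  j=5: false
  j=6: false
Fails at j=3 → formula fails.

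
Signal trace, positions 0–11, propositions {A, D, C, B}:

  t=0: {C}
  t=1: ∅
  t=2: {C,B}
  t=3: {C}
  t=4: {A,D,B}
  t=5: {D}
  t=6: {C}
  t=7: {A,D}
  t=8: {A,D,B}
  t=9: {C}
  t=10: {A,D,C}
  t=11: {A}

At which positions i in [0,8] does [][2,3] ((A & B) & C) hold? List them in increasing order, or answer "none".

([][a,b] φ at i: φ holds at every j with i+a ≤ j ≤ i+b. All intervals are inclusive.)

Evaluate at each i in [0,8]:
  i=0: ✗ (fails at j=2)
  i=1: ✗ (fails at j=3)
  i=2: ✗ (fails at j=4)
  i=3: ✗ (fails at j=5)
  i=4: ✗ (fails at j=6)
  i=5: ✗ (fails at j=7)
  i=6: ✗ (fails at j=8)
  i=7: ✗ (fails at j=9)
  i=8: ✗ (fails at j=10)

none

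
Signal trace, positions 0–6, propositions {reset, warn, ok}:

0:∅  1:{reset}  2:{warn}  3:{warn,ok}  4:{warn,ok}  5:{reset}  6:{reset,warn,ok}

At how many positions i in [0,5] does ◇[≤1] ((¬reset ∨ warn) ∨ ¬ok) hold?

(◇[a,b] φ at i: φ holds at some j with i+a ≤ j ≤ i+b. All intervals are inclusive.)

6

Evaluate at each i in [0,5]:
  i=0: ✓ (witness j=0)
  i=1: ✓ (witness j=1)
  i=2: ✓ (witness j=2)
  i=3: ✓ (witness j=3)
  i=4: ✓ (witness j=4)
  i=5: ✓ (witness j=5)
Positions where it holds: {0, 1, 2, 3, 4, 5} → 6.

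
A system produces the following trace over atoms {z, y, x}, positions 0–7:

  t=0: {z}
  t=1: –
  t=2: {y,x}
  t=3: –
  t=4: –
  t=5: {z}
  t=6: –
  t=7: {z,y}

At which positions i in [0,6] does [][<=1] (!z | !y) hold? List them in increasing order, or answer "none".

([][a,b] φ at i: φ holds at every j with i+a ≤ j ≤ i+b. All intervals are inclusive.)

Evaluate at each i in [0,6]:
  i=0: ✓ (all of [0,1])
  i=1: ✓ (all of [1,2])
  i=2: ✓ (all of [2,3])
  i=3: ✓ (all of [3,4])
  i=4: ✓ (all of [4,5])
  i=5: ✓ (all of [5,6])
  i=6: ✗ (fails at j=7)

0, 1, 2, 3, 4, 5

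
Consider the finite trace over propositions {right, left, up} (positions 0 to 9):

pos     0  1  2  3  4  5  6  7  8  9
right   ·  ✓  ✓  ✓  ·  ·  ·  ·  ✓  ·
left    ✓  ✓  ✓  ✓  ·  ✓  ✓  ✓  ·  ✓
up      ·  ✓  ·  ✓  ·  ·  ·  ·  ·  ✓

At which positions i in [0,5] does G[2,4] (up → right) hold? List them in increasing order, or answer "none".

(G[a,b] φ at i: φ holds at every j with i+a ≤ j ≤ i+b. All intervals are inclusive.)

0, 1, 2, 3, 4

Evaluate at each i in [0,5]:
  i=0: ✓ (all of [2,4])
  i=1: ✓ (all of [3,5])
  i=2: ✓ (all of [4,6])
  i=3: ✓ (all of [5,7])
  i=4: ✓ (all of [6,8])
  i=5: ✗ (fails at j=9)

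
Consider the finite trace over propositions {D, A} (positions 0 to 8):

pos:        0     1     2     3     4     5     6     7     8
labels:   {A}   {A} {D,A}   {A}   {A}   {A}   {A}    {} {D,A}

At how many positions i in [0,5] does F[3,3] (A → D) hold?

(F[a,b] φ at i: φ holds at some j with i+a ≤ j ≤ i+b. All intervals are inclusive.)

Evaluate at each i in [0,5]:
  i=0: ✗ (none in [3,3])
  i=1: ✗ (none in [4,4])
  i=2: ✗ (none in [5,5])
  i=3: ✗ (none in [6,6])
  i=4: ✓ (witness j=7)
  i=5: ✓ (witness j=8)
Positions where it holds: {4, 5} → 2.

2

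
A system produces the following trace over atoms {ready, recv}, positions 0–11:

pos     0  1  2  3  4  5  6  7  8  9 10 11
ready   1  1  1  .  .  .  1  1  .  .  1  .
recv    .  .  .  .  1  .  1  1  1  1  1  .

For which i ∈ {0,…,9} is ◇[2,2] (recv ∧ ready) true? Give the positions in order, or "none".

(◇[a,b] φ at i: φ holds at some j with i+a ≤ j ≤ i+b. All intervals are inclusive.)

4, 5, 8

Evaluate at each i in [0,9]:
  i=0: ✗ (none in [2,2])
  i=1: ✗ (none in [3,3])
  i=2: ✗ (none in [4,4])
  i=3: ✗ (none in [5,5])
  i=4: ✓ (witness j=6)
  i=5: ✓ (witness j=7)
  i=6: ✗ (none in [8,8])
  i=7: ✗ (none in [9,9])
  i=8: ✓ (witness j=10)
  i=9: ✗ (none in [11,11])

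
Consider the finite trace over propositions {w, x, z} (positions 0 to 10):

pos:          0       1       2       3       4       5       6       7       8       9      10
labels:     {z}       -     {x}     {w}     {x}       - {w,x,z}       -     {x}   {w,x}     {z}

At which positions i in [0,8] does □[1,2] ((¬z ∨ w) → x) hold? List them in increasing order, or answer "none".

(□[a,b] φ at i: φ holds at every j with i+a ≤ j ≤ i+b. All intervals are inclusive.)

7, 8

Evaluate at each i in [0,8]:
  i=0: ✗ (fails at j=1)
  i=1: ✗ (fails at j=3)
  i=2: ✗ (fails at j=3)
  i=3: ✗ (fails at j=5)
  i=4: ✗ (fails at j=5)
  i=5: ✗ (fails at j=7)
  i=6: ✗ (fails at j=7)
  i=7: ✓ (all of [8,9])
  i=8: ✓ (all of [9,10])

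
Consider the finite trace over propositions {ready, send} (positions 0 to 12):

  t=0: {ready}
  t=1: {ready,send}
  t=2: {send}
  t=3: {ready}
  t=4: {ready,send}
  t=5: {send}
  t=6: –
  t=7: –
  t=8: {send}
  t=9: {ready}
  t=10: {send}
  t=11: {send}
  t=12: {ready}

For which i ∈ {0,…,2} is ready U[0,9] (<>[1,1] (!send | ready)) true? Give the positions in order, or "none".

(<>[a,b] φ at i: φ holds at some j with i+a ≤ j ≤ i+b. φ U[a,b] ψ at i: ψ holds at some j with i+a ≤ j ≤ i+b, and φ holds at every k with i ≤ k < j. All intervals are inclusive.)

0, 1, 2

Evaluate at each i in [0,2]:
  i=0: ✓ (rhs at j=0)
  i=1: ✓ (rhs at j=2; lhs holds on [1,1])
  i=2: ✓ (rhs at j=2)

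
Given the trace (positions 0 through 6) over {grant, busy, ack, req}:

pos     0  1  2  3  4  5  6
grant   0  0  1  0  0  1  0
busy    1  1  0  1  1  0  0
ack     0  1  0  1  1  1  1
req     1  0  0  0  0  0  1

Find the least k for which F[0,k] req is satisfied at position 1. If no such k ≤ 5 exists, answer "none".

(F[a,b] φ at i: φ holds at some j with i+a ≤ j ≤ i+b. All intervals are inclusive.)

Scan j = 1,2,… for req:
  j=1: fails
  j=2: fails
  j=3: fails
  j=4: fails
  j=5: fails
  j=6: holds
First hit at j=6, so smallest k = 6-1 = 5.

5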